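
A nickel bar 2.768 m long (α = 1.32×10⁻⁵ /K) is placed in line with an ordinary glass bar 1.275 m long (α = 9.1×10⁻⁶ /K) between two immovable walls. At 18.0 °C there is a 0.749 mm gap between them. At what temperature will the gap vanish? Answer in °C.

T = 33.6 °C

Gap closes when ΔL₁ + ΔL₂ = 0.749 mm = 7.49×10⁻⁴ m
(α₁L₁ + α₂L₂)ΔT = g
α₁L₁ + α₂L₂ = 1.32×10⁻⁵×2.768 + 9.1×10⁻⁶×1.275 = 4.81401×10⁻⁵ m/K
ΔT = 7.49×10⁻⁴ / 4.81401×10⁻⁵ = 15.559 K
T = 18.0 + 15.559 = 33.559 °C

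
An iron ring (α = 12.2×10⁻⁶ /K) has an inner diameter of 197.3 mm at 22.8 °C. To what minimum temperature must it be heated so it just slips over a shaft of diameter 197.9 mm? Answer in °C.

T = 272 °C

Required Δd = 197.9 − 197.3 = 0.6 mm
Δd = αd₀ΔT ⇒ ΔT = Δd/(αd₀) = 0.6 / (12.2×10⁻⁶ × 197.3) = 249.27 K
T_min = 22.8 + 249.27 = 272.07 °C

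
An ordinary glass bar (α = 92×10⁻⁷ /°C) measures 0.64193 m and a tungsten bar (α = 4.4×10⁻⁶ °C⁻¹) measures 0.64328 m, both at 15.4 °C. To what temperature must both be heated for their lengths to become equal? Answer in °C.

T = 454.4 °C

Equal length when α₁L₁ΔT − α₂L₂ΔT = L₂ − L₁ = 1.35×10⁻³ m
α₁L₁ = 5.905756×10⁻⁶, α₂L₂ = 2.830432×10⁻⁶ → Δ(αL) = 3.075324×10⁻⁶ m/K
ΔT = 1.35×10⁻³ / 3.075324×10⁻⁶ = 438.978 K, so T = 15.4 + 438.978 = 454.378 °C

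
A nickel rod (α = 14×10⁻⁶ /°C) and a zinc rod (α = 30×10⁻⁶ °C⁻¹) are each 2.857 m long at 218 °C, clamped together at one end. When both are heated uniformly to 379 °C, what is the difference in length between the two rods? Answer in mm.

7.36 mm

ΔT = 161 K
nickel: ΔL = 14×10⁻⁶ × 2.857 m × 161 = 6.4397×10⁻³ m = 6.4397 mm
zinc: ΔL = 30×10⁻⁶ × 2.857 m × 161 = 1.3799×10⁻² m = 13.799 mm
difference = 13.799 − 6.4397 = 7.3593 mm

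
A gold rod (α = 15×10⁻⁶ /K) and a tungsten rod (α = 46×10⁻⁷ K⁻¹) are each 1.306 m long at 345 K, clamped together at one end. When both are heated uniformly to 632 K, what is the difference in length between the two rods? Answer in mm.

3.90 mm

ΔT = 287 K
gold: ΔL = 15×10⁻⁶ × 1.306 m × 287 = 5.6223×10⁻³ m = 5.6223 mm
tungsten: ΔL = 46×10⁻⁷ × 1.306 m × 287 = 1.7242×10⁻³ m = 1.7242 mm
difference = 5.6223 − 1.7242 = 3.8981 mm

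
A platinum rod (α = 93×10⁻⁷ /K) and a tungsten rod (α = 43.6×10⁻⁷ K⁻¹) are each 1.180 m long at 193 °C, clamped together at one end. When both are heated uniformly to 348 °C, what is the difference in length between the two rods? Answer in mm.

0.904 mm

ΔT = 155 K
platinum: ΔL = 93×10⁻⁷ × 1.180 m × 155 = 1.7010×10⁻³ m = 1.7010 mm
tungsten: ΔL = 43.6×10⁻⁷ × 1.180 m × 155 = 7.9744×10⁻⁴ m = 0.79744 mm
difference = 1.7010 − 0.79744 = 0.90356 mm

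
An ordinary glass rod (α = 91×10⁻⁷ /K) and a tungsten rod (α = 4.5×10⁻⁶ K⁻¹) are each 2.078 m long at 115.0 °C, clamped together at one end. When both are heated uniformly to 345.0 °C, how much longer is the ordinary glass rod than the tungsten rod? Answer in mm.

2.20 mm

ΔT = 230.0 K
ordinary glass: ΔL = 91×10⁻⁷ × 2.078 m × 230.0 = 4.3493×10⁻³ m = 4.3493 mm
tungsten: ΔL = 4.5×10⁻⁶ × 2.078 m × 230.0 = 2.1507×10⁻³ m = 2.1507 mm
difference = 4.3493 − 2.1507 = 2.1986 mm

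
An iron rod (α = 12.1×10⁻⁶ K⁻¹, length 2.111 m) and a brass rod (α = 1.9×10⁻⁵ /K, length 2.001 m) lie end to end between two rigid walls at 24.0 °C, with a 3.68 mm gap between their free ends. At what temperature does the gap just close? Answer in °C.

Gap closes when ΔL₁ + ΔL₂ = 3.68 mm = 3.68×10⁻³ m
(α₁L₁ + α₂L₂)ΔT = g
α₁L₁ + α₂L₂ = 12.1×10⁻⁶×2.111 + 1.9×10⁻⁵×2.001 = 6.35621×10⁻⁵ m/K
ΔT = 3.68×10⁻³ / 6.35621×10⁻⁵ = 57.896 K
T = 24.0 + 57.896 = 81.896 °C

T = 81.9 °C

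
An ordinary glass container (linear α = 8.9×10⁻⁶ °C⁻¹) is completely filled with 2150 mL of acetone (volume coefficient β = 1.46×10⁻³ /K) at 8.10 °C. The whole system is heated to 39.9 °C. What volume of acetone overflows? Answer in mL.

The container also expands: β_container ≈ 3α = 2.67×10⁻⁵ /K
Net overflow = V₀(β_liq − 3α_cont)ΔT
β − 3α = 1.46×10⁻³ − 2.67×10⁻⁵ = 1.4333×10⁻³ /K; ΔT = 31.80 K
ΔV = 2150 × 1.4333×10⁻³ × 31.80 = 98.0 mL

98.0 mL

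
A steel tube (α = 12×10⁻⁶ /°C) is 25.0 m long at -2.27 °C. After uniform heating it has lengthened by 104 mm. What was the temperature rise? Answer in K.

ΔL = αL₀ΔT ⇒ ΔT = ΔL / (αL₀)
ΔT = 104×10⁻³ m / (12×10⁻⁶ × 25.0 m) = 346.67 K

ΔT = 347 K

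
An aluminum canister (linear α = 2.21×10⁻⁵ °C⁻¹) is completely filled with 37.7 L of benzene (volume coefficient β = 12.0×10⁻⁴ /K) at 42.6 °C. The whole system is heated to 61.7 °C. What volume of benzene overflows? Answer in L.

0.816 L

The canister also expands: β_container ≈ 3α = 6.63×10⁻⁵ /K
Net overflow = V₀(β_liq − 3α_cont)ΔT
β − 3α = 1.20×10⁻³ − 6.63×10⁻⁵ = 1.1337×10⁻³ /K; ΔT = 19.1 K
ΔV = 37.7 × 1.1337×10⁻³ × 19.1 = 0.816 L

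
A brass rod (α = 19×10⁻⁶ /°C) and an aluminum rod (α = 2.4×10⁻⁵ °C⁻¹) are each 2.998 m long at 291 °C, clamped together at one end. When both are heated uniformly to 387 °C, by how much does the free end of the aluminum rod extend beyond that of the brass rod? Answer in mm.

ΔT = 96 K
brass: ΔL = 19×10⁻⁶ × 2.998 m × 96 = 5.4684×10⁻³ m = 5.4684 mm
aluminum: ΔL = 2.4×10⁻⁵ × 2.998 m × 96 = 6.9074×10⁻³ m = 6.9074 mm
difference = 6.9074 − 5.4684 = 1.4390 mm

1.44 mm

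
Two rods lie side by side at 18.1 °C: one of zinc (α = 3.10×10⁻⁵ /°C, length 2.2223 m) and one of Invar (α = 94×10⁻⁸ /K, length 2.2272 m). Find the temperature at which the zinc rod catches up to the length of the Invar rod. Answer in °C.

L₁(1 + α₁ΔT) = L₂(1 + α₂ΔT) ⇒ ΔT = (L₂ − L₁)/(α₁L₁ − α₂L₂)
L₂ − L₁ = 2.2272 − 2.2223 = 4.90×10⁻³ m
α₁L₁ − α₂L₂ = 3.10×10⁻⁵×2.2223 − 94×10⁻⁸×2.2272 = 6.6797732×10⁻⁵ m/K
ΔT = 4.90×10⁻³ / 6.6797732×10⁻⁵ = 73.3558 K
T = 18.1 + 73.3558 = 91.4558 °C

T = 91.46 °C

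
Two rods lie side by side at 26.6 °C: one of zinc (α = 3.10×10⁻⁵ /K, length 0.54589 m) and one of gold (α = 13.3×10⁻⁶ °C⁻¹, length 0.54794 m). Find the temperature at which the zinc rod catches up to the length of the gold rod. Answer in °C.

T = 239.4 °C

L₁(1 + α₁ΔT) = L₂(1 + α₂ΔT) ⇒ ΔT = (L₂ − L₁)/(α₁L₁ − α₂L₂)
L₂ − L₁ = 0.54794 − 0.54589 = 2.05×10⁻³ m
α₁L₁ − α₂L₂ = 3.10×10⁻⁵×0.54589 − 13.3×10⁻⁶×0.54794 = 9.634988×10⁻⁶ m/K
ΔT = 2.05×10⁻³ / 9.634988×10⁻⁶ = 212.766 K
T = 26.6 + 212.766 = 239.366 °C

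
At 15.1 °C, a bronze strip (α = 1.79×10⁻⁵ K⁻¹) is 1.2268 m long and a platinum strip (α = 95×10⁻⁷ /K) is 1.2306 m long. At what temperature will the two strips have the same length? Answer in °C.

L₁(1 + α₁ΔT) = L₂(1 + α₂ΔT) ⇒ ΔT = (L₂ − L₁)/(α₁L₁ − α₂L₂)
L₂ − L₁ = 1.2306 − 1.2268 = 3.80×10⁻³ m
α₁L₁ − α₂L₂ = 1.79×10⁻⁵×1.2268 − 95×10⁻⁷×1.2306 = 1.026902×10⁻⁵ m/K
ΔT = 3.80×10⁻³ / 1.026902×10⁻⁵ = 370.045 K
T = 15.1 + 370.045 = 385.145 °C

T = 385.1 °C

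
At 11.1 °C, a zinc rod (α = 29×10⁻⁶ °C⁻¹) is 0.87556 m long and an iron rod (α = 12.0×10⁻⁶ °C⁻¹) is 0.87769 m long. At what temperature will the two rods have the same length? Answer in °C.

Equal length when α₁L₁ΔT − α₂L₂ΔT = L₂ − L₁ = 2.13×10⁻³ m
α₁L₁ = 2.539124×10⁻⁵, α₂L₂ = 1.053228×10⁻⁵ → Δ(αL) = 1.485896×10⁻⁵ m/K
ΔT = 2.13×10⁻³ / 1.485896×10⁻⁵ = 143.348 K, so T = 11.1 + 143.348 = 154.448 °C

T = 154.4 °C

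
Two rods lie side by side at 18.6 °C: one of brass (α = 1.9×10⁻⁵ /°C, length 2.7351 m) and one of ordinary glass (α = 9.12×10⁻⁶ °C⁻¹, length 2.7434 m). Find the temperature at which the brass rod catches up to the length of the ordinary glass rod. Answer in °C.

Equal length when α₁L₁ΔT − α₂L₂ΔT = L₂ − L₁ = 8.30×10⁻³ m
α₁L₁ = 5.19669×10⁻⁵, α₂L₂ = 2.5019808×10⁻⁵ → Δ(αL) = 2.6947092×10⁻⁵ m/K
ΔT = 8.30×10⁻³ / 2.6947092×10⁻⁵ = 308.011 K, so T = 18.6 + 308.011 = 326.611 °C

T = 326.6 °C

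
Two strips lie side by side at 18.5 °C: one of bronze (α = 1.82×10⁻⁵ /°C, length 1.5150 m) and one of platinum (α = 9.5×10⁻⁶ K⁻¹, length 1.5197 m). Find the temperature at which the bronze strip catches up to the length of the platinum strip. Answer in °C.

T = 376.3 °C

Equal length when α₁L₁ΔT − α₂L₂ΔT = L₂ − L₁ = 4.70×10⁻³ m
α₁L₁ = 2.7573×10⁻⁵, α₂L₂ = 1.443715×10⁻⁵ → Δ(αL) = 1.313585×10⁻⁵ m/K
ΔT = 4.70×10⁻³ / 1.313585×10⁻⁵ = 357.799 K, so T = 18.5 + 357.799 = 376.299 °C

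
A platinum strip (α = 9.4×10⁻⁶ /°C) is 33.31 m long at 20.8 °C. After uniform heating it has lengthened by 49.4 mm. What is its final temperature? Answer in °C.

ΔL = αL₀ΔT ⇒ ΔT = ΔL / (αL₀)
ΔT = 49.4×10⁻³ m / (9.4×10⁻⁶ × 33.31 m) = 157.77 K
T = 20.8 + 157.77 = 178.57 °C

T = 179 °C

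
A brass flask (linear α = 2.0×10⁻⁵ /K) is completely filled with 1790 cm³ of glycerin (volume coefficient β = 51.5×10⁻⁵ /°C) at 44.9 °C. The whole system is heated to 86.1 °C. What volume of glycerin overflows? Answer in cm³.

33.6 cm³

The flask also expands: β_container ≈ 3α = 6.0×10⁻⁵ /K
Net overflow = V₀(β_liq − 3α_cont)ΔT
β − 3α = 5.15×10⁻⁴ − 6.0×10⁻⁵ = 4.55×10⁻⁴ /K; ΔT = 41.2 K
ΔV = 1790 × 4.55×10⁻⁴ × 41.2 = 33.6 cm³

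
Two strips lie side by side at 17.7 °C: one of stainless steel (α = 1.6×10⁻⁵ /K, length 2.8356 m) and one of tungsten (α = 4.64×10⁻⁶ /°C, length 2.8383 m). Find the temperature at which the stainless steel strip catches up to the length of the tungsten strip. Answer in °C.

L₁(1 + α₁ΔT) = L₂(1 + α₂ΔT) ⇒ ΔT = (L₂ − L₁)/(α₁L₁ − α₂L₂)
L₂ − L₁ = 2.8383 − 2.8356 = 2.70×10⁻³ m
α₁L₁ − α₂L₂ = 1.6×10⁻⁵×2.8356 − 4.64×10⁻⁶×2.8383 = 3.2199888×10⁻⁵ m/K
ΔT = 2.70×10⁻³ / 3.2199888×10⁻⁵ = 83.851 K
T = 17.7 + 83.851 = 101.551 °C

T = 101.6 °C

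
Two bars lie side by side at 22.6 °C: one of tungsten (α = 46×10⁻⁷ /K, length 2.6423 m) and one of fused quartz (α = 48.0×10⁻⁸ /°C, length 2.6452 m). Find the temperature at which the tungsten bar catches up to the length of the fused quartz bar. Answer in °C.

L₁(1 + α₁ΔT) = L₂(1 + α₂ΔT) ⇒ ΔT = (L₂ − L₁)/(α₁L₁ − α₂L₂)
L₂ − L₁ = 2.6452 − 2.6423 = 2.90×10⁻³ m
α₁L₁ − α₂L₂ = 46×10⁻⁷×2.6423 − 48.0×10⁻⁸×2.6452 = 1.0884884×10⁻⁵ m/K
ΔT = 2.90×10⁻³ / 1.0884884×10⁻⁵ = 266.425 K
T = 22.6 + 266.425 = 289.025 °C

T = 289.0 °C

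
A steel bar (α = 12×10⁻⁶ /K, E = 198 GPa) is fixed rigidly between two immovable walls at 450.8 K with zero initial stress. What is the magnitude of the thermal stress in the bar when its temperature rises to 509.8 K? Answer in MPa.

σ = 140 MPa

Fully constrained: the free strain ε = αΔT is blocked, so σ = Eε = EαΔT.
|ΔT| = 59.0 K
σ = 198×10⁹ × 12×10⁻⁶ × 59.0 = 1.40×10⁸ Pa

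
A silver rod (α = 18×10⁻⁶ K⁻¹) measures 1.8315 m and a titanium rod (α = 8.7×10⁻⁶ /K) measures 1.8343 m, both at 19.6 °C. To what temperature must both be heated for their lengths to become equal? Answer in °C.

T = 184.2 °C

Equal length when α₁L₁ΔT − α₂L₂ΔT = L₂ − L₁ = 2.80×10⁻³ m
α₁L₁ = 3.2967×10⁻⁵, α₂L₂ = 1.595841×10⁻⁵ → Δ(αL) = 1.700859×10⁻⁵ m/K
ΔT = 2.80×10⁻³ / 1.700859×10⁻⁵ = 164.623 K, so T = 19.6 + 164.623 = 184.223 °C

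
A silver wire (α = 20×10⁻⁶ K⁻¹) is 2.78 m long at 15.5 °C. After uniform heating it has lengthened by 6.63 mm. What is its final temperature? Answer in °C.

T = 135 °C

ΔL = αL₀ΔT ⇒ ΔT = ΔL / (αL₀)
ΔT = 6.63×10⁻³ m / (20×10⁻⁶ × 2.78 m) = 119.24 K
T = 15.5 + 119.24 = 134.74 °C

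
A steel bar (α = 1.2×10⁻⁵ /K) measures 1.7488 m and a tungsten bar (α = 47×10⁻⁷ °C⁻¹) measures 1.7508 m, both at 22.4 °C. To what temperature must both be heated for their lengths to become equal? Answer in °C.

T = 179.2 °C

Equal length when α₁L₁ΔT − α₂L₂ΔT = L₂ − L₁ = 2.00×10⁻³ m
α₁L₁ = 2.09856×10⁻⁵, α₂L₂ = 8.22876×10⁻⁶ → Δ(αL) = 1.275684×10⁻⁵ m/K
ΔT = 2.00×10⁻³ / 1.275684×10⁻⁵ = 156.779 K, so T = 22.4 + 156.779 = 179.179 °C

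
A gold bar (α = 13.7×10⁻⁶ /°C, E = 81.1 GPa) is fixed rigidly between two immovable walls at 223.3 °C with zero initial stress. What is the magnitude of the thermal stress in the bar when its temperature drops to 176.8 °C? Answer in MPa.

σ = 51.7 MPa

Fully constrained: the free strain ε = αΔT is blocked, so σ = Eε = EαΔT.
|ΔT| = 46.5 K
σ = 81.1×10⁹ × 13.7×10⁻⁶ × 46.5 = 5.17×10⁷ Pa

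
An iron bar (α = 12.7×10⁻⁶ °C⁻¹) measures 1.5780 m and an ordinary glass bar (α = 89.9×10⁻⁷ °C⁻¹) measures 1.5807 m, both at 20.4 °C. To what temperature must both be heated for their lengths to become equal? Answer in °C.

L₁(1 + α₁ΔT) = L₂(1 + α₂ΔT) ⇒ ΔT = (L₂ − L₁)/(α₁L₁ − α₂L₂)
L₂ − L₁ = 1.5807 − 1.5780 = 2.70×10⁻³ m
α₁L₁ − α₂L₂ = 12.7×10⁻⁶×1.5780 − 89.9×10⁻⁷×1.5807 = 5.830107×10⁻⁶ m/K
ΔT = 2.70×10⁻³ / 5.830107×10⁻⁶ = 463.113 K
T = 20.4 + 463.113 = 483.513 °C

T = 483.5 °C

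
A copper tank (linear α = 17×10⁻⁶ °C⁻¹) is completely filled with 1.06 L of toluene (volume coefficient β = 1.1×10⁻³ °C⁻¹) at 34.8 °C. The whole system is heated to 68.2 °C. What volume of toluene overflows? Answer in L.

0.0371 L

The tank also expands: β_container ≈ 3α = 5.1×10⁻⁵ /K
Net overflow = V₀(β_liq − 3α_cont)ΔT
β − 3α = 1.10×10⁻³ − 5.1×10⁻⁵ = 1.049×10⁻³ /K; ΔT = 33.4 K
ΔV = 1.06 × 1.049×10⁻³ × 33.4 = 0.0371 L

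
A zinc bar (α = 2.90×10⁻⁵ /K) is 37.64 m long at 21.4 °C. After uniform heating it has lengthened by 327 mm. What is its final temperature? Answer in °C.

T = 321 °C

ΔL = αL₀ΔT ⇒ ΔT = ΔL / (αL₀)
ΔT = 327×10⁻³ m / (2.90×10⁻⁵ × 37.64 m) = 299.57 K
T = 21.4 + 299.57 = 320.97 °C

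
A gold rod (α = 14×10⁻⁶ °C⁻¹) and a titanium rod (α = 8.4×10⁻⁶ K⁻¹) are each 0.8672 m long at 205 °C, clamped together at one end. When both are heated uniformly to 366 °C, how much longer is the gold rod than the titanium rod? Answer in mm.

ΔT = 161 K
gold: ΔL = 14×10⁻⁶ × 0.8672 m × 161 = 1.9547×10⁻³ m = 1.9547 mm
titanium: ΔL = 8.4×10⁻⁶ × 0.8672 m × 161 = 1.1728×10⁻³ m = 1.1728 mm
difference = 1.9547 − 1.1728 = 0.7819 mm

0.782 mm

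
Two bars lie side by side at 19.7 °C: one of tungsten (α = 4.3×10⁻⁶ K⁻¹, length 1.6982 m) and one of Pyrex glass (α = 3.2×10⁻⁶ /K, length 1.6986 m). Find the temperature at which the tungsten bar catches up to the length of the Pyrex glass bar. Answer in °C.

Equal length when α₁L₁ΔT − α₂L₂ΔT = L₂ − L₁ = 4.00×10⁻⁴ m
α₁L₁ = 7.30226×10⁻⁶, α₂L₂ = 5.43552×10⁻⁶ → Δ(αL) = 1.86674×10⁻⁶ m/K
ΔT = 4.00×10⁻⁴ / 1.86674×10⁻⁶ = 214.277 K, so T = 19.7 + 214.277 = 233.977 °C

T = 234.0 °C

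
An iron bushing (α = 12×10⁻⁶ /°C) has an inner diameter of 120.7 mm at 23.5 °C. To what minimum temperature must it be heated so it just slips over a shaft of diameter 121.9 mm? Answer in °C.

T = 852 °C

Required Δd = 121.9 − 120.7 = 1.2 mm
Δd = αd₀ΔT ⇒ ΔT = Δd/(αd₀) = 1.2 / (12×10⁻⁶ × 120.7) = 828.50 K
T_min = 23.5 + 828.50 = 852.00 °C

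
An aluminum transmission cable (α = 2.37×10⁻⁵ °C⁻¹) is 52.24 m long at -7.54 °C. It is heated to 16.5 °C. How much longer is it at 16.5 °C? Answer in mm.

ΔL = 29.8 mm

|ΔT| = |16.5 − (-7.54)| = 24.04 K
ΔL = αL₀ΔT = (2.37×10⁻⁵)(52.24)(24.04) = 2.98×10⁻² m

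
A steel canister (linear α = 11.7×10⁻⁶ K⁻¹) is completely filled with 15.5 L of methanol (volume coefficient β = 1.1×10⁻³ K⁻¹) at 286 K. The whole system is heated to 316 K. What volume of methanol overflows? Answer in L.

The canister also expands: β_container ≈ 3α = 3.51×10⁻⁵ /K
Net overflow = V₀(β_liq − 3α_cont)ΔT
β − 3α = 1.10×10⁻³ − 3.51×10⁻⁵ = 1.0649×10⁻³ /K; ΔT = 30 K
ΔV = 15.5 × 1.0649×10⁻³ × 30 = 0.495 L

0.495 L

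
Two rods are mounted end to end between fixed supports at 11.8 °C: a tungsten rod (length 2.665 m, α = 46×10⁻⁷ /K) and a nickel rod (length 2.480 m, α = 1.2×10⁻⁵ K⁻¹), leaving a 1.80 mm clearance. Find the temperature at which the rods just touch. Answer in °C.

Gap closes when ΔL₁ + ΔL₂ = 1.80 mm = 1.80×10⁻³ m
(α₁L₁ + α₂L₂)ΔT = g
α₁L₁ + α₂L₂ = 46×10⁻⁷×2.665 + 1.2×10⁻⁵×2.480 = 4.2019×10⁻⁵ m/K
ΔT = 1.80×10⁻³ / 4.2019×10⁻⁵ = 42.838 K
T = 11.8 + 42.838 = 54.638 °C

T = 54.6 °C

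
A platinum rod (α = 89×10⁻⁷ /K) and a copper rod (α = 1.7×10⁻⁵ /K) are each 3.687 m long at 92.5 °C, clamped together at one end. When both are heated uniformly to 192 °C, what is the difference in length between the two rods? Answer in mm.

ΔT = 99.5 K
platinum: ΔL = 89×10⁻⁷ × 3.687 m × 99.5 = 3.2650×10⁻³ m = 3.2650 mm
copper: ΔL = 1.7×10⁻⁵ × 3.687 m × 99.5 = 6.2366×10⁻³ m = 6.2366 mm
difference = 6.2366 − 3.2650 = 2.9716 mm

2.97 mm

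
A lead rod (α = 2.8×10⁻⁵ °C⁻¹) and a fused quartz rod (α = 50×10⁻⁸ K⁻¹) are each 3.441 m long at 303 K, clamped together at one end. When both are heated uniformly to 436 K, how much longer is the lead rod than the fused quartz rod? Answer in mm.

12.6 mm

ΔT = 133 K
lead: ΔL = 2.8×10⁻⁵ × 3.441 m × 133 = 1.2814×10⁻² m = 12.814 mm
fused quartz: ΔL = 50×10⁻⁸ × 3.441 m × 133 = 2.2883×10⁻⁴ m = 0.22883 mm
difference = 12.814 − 0.22883 = 12.58517 mm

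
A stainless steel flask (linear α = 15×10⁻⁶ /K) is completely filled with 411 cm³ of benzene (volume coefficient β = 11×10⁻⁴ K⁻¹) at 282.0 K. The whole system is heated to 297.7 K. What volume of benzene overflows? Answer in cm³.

6.81 cm³

The flask also expands: β_container ≈ 3α = 4.5×10⁻⁵ /K
Net overflow = V₀(β_liq − 3α_cont)ΔT
β − 3α = 1.10×10⁻³ − 4.5×10⁻⁵ = 1.055×10⁻³ /K; ΔT = 15.7 K
ΔV = 411 × 1.055×10⁻³ × 15.7 = 6.81 cm³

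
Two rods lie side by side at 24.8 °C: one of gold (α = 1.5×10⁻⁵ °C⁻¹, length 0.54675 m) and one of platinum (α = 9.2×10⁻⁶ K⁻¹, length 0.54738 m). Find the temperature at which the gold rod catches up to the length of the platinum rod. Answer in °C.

T = 223.8 °C

Equal length when α₁L₁ΔT − α₂L₂ΔT = L₂ − L₁ = 6.30×10⁻⁴ m
α₁L₁ = 8.20125×10⁻⁶, α₂L₂ = 5.035896×10⁻⁶ → Δ(αL) = 3.165354×10⁻⁶ m/K
ΔT = 6.30×10⁻⁴ / 3.165354×10⁻⁶ = 199.030 K, so T = 24.8 + 199.030 = 223.830 °C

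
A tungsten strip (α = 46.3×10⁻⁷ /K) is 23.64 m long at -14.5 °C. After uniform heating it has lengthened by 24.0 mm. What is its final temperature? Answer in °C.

T = 205 °C

ΔL = αL₀ΔT ⇒ ΔT = ΔL / (αL₀)
ΔT = 24.0×10⁻³ m / (46.3×10⁻⁷ × 23.64 m) = 219.27 K
T = -14.5 + 219.27 = 204.77 °C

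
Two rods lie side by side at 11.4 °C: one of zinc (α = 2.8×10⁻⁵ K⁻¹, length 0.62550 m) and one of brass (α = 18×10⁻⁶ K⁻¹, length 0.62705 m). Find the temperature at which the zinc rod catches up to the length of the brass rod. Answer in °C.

T = 260.3 °C

Equal length when α₁L₁ΔT − α₂L₂ΔT = L₂ − L₁ = 1.55×10⁻³ m
α₁L₁ = 1.7514×10⁻⁵, α₂L₂ = 1.12869×10⁻⁵ → Δ(αL) = 6.2271×10⁻⁶ m/K
ΔT = 1.55×10⁻³ / 6.2271×10⁻⁶ = 248.912 K, so T = 11.4 + 248.912 = 260.312 °C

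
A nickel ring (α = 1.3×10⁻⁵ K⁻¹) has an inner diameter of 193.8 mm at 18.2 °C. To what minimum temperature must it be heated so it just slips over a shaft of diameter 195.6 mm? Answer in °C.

T = 733 °C

Required Δd = 195.6 − 193.8 = 1.8 mm
Δd = αd₀ΔT ⇒ ΔT = Δd/(αd₀) = 1.8 / (1.3×10⁻⁵ × 193.8) = 714.46 K
T_min = 18.2 + 714.46 = 732.66 °C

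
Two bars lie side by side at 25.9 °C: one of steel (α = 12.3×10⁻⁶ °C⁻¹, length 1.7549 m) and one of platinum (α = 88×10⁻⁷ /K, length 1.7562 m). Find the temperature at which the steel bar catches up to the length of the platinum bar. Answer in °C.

Equal length when α₁L₁ΔT − α₂L₂ΔT = L₂ − L₁ = 1.30×10⁻³ m
α₁L₁ = 2.158527×10⁻⁵, α₂L₂ = 1.545456×10⁻⁵ → Δ(αL) = 6.13071×10⁻⁶ m/K
ΔT = 1.30×10⁻³ / 6.13071×10⁻⁶ = 212.047 K, so T = 25.9 + 212.047 = 237.947 °C

T = 237.9 °C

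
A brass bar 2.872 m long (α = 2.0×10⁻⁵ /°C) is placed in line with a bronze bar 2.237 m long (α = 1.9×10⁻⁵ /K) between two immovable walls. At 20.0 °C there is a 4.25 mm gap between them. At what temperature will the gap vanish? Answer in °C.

α₁L₁ = 5.744×10⁻⁵ m/K, α₂L₂ = 4.2503×10⁻⁵ m/K → total 9.9943×10⁻⁵ m/K
ΔT = g/(α₁L₁+α₂L₂) = 4.25×10⁻³ / 9.9943×10⁻⁵ = 42.524 K
T = 20.0 + 42.524 = 62.524 °C

T = 62.5 °C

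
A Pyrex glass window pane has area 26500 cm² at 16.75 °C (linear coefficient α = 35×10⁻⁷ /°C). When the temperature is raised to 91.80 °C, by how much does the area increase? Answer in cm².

ΔA = 13.9 cm²

Area coefficient ≈ 2α; |ΔT| = 75.05 K
ΔA = 2αA₀ΔT = 2(35×10⁻⁷)(26500)(75.05) = 13.9 cm²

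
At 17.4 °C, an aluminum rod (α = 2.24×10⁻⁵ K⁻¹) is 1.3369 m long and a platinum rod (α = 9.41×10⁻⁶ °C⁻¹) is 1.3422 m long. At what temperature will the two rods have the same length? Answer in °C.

Equal length when α₁L₁ΔT − α₂L₂ΔT = L₂ − L₁ = 5.30×10⁻³ m
α₁L₁ = 2.994656×10⁻⁵, α₂L₂ = 1.2630102×10⁻⁵ → Δ(αL) = 1.7316458×10⁻⁵ m/K
ΔT = 5.30×10⁻³ / 1.7316458×10⁻⁵ = 306.067 K, so T = 17.4 + 306.067 = 323.467 °C

T = 323.5 °C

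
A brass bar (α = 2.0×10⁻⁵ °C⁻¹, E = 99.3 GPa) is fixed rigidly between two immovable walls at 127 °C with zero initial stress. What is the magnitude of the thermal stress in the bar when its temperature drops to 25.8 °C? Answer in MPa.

σ = 201 MPa

Fully constrained: the free strain ε = αΔT is blocked, so σ = Eε = EαΔT.
|ΔT| = 101.2 K
σ = 99.3×10⁹ × 2.0×10⁻⁵ × 101.2 = 2.01×10⁸ Pa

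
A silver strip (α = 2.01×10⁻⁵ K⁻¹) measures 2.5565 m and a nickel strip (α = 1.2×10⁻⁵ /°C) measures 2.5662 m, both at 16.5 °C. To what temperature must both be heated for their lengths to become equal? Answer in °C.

T = 487.6 °C

L₁(1 + α₁ΔT) = L₂(1 + α₂ΔT) ⇒ ΔT = (L₂ − L₁)/(α₁L₁ − α₂L₂)
L₂ − L₁ = 2.5662 − 2.5565 = 9.70×10⁻³ m
α₁L₁ − α₂L₂ = 2.01×10⁻⁵×2.5565 − 1.2×10⁻⁵×2.5662 = 2.059125×10⁻⁵ m/K
ΔT = 9.70×10⁻³ / 2.059125×10⁻⁵ = 471.074 K
T = 16.5 + 471.074 = 487.574 °C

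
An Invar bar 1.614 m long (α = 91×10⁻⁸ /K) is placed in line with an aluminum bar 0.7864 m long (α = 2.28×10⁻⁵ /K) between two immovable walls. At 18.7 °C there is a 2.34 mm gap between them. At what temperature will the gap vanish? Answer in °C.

Gap closes when ΔL₁ + ΔL₂ = 2.34 mm = 2.34×10⁻³ m
(α₁L₁ + α₂L₂)ΔT = g
α₁L₁ + α₂L₂ = 91×10⁻⁸×1.614 + 2.28×10⁻⁵×0.7864 = 1.939866×10⁻⁵ m/K
ΔT = 2.34×10⁻³ / 1.939866×10⁻⁵ = 120.63 K
T = 18.7 + 120.63 = 139.33 °C

T = 139 °C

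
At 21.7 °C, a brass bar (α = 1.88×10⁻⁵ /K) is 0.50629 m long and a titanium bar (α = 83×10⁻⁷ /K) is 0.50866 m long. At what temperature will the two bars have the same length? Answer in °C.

T = 469.2 °C

Equal length when α₁L₁ΔT − α₂L₂ΔT = L₂ − L₁ = 2.37×10⁻³ m
α₁L₁ = 9.518252×10⁻⁶, α₂L₂ = 4.221878×10⁻⁶ → Δ(αL) = 5.296374×10⁻⁶ m/K
ΔT = 2.37×10⁻³ / 5.296374×10⁻⁶ = 447.476 K, so T = 21.7 + 447.476 = 469.176 °C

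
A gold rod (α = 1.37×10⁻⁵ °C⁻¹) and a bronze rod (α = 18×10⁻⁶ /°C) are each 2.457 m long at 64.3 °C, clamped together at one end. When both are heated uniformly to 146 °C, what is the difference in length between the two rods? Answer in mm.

0.863 mm

ΔT = 81.7 K
gold: ΔL = 1.37×10⁻⁵ × 2.457 m × 81.7 = 2.7501×10⁻³ m = 2.7501 mm
bronze: ΔL = 18×10⁻⁶ × 2.457 m × 81.7 = 3.6133×10⁻³ m = 3.6133 mm
difference = 3.6133 − 2.7501 = 0.8632 mm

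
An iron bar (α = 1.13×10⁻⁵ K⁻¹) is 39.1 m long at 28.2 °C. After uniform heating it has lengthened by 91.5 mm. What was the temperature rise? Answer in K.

ΔL = αL₀ΔT ⇒ ΔT = ΔL / (αL₀)
ΔT = 91.5×10⁻³ m / (1.13×10⁻⁵ × 39.1 m) = 207.09 K

ΔT = 207 K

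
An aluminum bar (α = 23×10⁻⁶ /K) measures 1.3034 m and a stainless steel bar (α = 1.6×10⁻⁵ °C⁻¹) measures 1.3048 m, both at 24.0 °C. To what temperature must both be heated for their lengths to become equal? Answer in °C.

T = 177.8 °C

Equal length when α₁L₁ΔT − α₂L₂ΔT = L₂ − L₁ = 1.40×10⁻³ m
α₁L₁ = 2.99782×10⁻⁵, α₂L₂ = 2.08768×10⁻⁵ → Δ(αL) = 9.1014×10⁻⁶ m/K
ΔT = 1.40×10⁻³ / 9.1014×10⁻⁶ = 153.822 K, so T = 24.0 + 153.822 = 177.822 °C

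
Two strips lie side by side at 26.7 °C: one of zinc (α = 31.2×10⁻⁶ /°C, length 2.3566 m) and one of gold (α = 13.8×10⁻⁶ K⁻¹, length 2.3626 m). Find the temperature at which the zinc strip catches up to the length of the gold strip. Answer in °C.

T = 173.3 °C

L₁(1 + α₁ΔT) = L₂(1 + α₂ΔT) ⇒ ΔT = (L₂ − L₁)/(α₁L₁ − α₂L₂)
L₂ − L₁ = 2.3626 − 2.3566 = 6.00×10⁻³ m
α₁L₁ − α₂L₂ = 31.2×10⁻⁶×2.3566 − 13.8×10⁻⁶×2.3626 = 4.092204×10⁻⁵ m/K
ΔT = 6.00×10⁻³ / 4.092204×10⁻⁵ = 146.620 K
T = 26.7 + 146.620 = 173.320 °C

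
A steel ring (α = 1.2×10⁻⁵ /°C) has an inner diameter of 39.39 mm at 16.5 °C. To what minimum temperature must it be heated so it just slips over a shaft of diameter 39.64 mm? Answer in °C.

T = 545 °C

Required Δd = 39.64 − 39.39 = 0.25 mm
Δd = αd₀ΔT ⇒ ΔT = Δd/(αd₀) = 0.25 / (1.2×10⁻⁵ × 39.39) = 528.90 K
T_min = 16.5 + 528.90 = 545.40 °C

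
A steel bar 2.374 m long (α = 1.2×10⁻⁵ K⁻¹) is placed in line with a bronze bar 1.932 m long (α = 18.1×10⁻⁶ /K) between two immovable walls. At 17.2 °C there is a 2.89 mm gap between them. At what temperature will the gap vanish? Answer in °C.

α₁L₁ = 2.8488×10⁻⁵ m/K, α₂L₂ = 3.49692×10⁻⁵ m/K → total 6.34572×10⁻⁵ m/K
ΔT = g/(α₁L₁+α₂L₂) = 2.89×10⁻³ / 6.34572×10⁻⁵ = 45.543 K
T = 17.2 + 45.543 = 62.743 °C

T = 62.7 °C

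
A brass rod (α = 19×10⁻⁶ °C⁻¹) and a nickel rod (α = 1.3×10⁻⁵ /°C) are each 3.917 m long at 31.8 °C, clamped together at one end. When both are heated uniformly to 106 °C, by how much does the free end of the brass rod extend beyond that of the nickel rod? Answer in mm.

1.74 mm

ΔT = 74.2 K
brass: ΔL = 19×10⁻⁶ × 3.917 m × 74.2 = 5.5222×10⁻³ m = 5.5222 mm
nickel: ΔL = 1.3×10⁻⁵ × 3.917 m × 74.2 = 3.7783×10⁻³ m = 3.7783 mm
difference = 5.5222 − 3.7783 = 1.7439 mm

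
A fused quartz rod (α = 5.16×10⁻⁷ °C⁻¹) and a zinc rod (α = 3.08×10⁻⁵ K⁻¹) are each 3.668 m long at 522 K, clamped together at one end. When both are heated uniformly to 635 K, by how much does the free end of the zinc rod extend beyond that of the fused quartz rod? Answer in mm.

12.6 mm

ΔT = 113 K
fused quartz: ΔL = 5.16×10⁻⁷ × 3.668 m × 113 = 2.1387×10⁻⁴ m = 0.21387 mm
zinc: ΔL = 3.08×10⁻⁵ × 3.668 m × 113 = 1.2766×10⁻² m = 12.766 mm
difference = 12.766 − 0.21387 = 12.55213 mm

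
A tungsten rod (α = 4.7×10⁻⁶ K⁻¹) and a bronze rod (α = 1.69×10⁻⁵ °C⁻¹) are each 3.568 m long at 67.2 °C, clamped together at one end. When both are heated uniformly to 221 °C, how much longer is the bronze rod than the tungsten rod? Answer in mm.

ΔT = 153.8 K
tungsten: ΔL = 4.7×10⁻⁶ × 3.568 m × 153.8 = 2.5792×10⁻³ m = 2.5792 mm
bronze: ΔL = 1.69×10⁻⁵ × 3.568 m × 153.8 = 9.2740×10⁻³ m = 9.2740 mm
difference = 9.2740 − 2.5792 = 6.6948 mm

6.69 mm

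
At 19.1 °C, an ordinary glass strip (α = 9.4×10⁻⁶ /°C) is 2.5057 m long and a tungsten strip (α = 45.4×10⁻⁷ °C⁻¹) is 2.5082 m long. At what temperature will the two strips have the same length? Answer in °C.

T = 224.6 °C

L₁(1 + α₁ΔT) = L₂(1 + α₂ΔT) ⇒ ΔT = (L₂ − L₁)/(α₁L₁ − α₂L₂)
L₂ − L₁ = 2.5082 − 2.5057 = 2.50×10⁻³ m
α₁L₁ − α₂L₂ = 9.4×10⁻⁶×2.5057 − 45.4×10⁻⁷×2.5082 = 1.2166352×10⁻⁵ m/K
ΔT = 2.50×10⁻³ / 1.2166352×10⁻⁵ = 205.485 K
T = 19.1 + 205.485 = 224.585 °C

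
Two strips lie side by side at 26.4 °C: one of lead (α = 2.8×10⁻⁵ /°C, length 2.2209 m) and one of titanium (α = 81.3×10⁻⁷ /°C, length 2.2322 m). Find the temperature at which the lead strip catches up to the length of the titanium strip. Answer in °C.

T = 283.0 °C

L₁(1 + α₁ΔT) = L₂(1 + α₂ΔT) ⇒ ΔT = (L₂ − L₁)/(α₁L₁ − α₂L₂)
L₂ − L₁ = 2.2322 − 2.2209 = 1.13×10⁻² m
α₁L₁ − α₂L₂ = 2.8×10⁻⁵×2.2209 − 81.3×10⁻⁷×2.2322 = 4.4037414×10⁻⁵ m/K
ΔT = 1.13×10⁻² / 4.4037414×10⁻⁵ = 256.600 K
T = 26.4 + 256.600 = 283.000 °C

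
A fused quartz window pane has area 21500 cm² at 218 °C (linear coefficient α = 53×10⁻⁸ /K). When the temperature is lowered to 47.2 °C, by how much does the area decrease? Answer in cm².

Area coefficient ≈ 2α; |ΔT| = 170.8 K
ΔA = 2αA₀ΔT = 2(53×10⁻⁸)(21500)(170.8) = 3.89 cm²

ΔA = 3.89 cm²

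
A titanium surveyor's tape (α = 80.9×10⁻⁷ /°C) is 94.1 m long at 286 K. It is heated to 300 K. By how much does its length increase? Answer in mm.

ΔL = 10.7 mm

|ΔT| = |300 − 286| = 14 K
ΔL = αL₀ΔT = (80.9×10⁻⁷)(94.1)(14) = 1.07×10⁻² m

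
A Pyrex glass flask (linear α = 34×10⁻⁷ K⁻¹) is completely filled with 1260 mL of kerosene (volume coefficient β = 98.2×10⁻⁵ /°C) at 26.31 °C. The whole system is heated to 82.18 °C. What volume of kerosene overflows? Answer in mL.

The flask also expands: β_container ≈ 3α = 1.02×10⁻⁵ /K
Net overflow = V₀(β_liq − 3α_cont)ΔT
β − 3α = 9.82×10⁻⁴ − 1.02×10⁻⁵ = 9.718×10⁻⁴ /K; ΔT = 55.87 K
ΔV = 1260 × 9.718×10⁻⁴ × 55.87 = 68.4 mL

68.4 mL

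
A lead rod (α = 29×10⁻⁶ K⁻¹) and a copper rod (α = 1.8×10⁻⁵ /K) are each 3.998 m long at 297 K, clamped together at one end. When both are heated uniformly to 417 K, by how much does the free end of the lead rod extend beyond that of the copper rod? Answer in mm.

5.28 mm

ΔT = 120 K
lead: ΔL = 29×10⁻⁶ × 3.998 m × 120 = 1.3913×10⁻² m = 13.913 mm
copper: ΔL = 1.8×10⁻⁵ × 3.998 m × 120 = 8.6357×10⁻³ m = 8.6357 mm
difference = 13.913 − 8.6357 = 5.2773 mm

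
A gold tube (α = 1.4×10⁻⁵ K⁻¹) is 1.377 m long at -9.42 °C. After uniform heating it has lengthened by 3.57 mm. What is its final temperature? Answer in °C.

T = 176 °C

ΔL = αL₀ΔT ⇒ ΔT = ΔL / (αL₀)
ΔT = 3.57×10⁻³ m / (1.4×10⁻⁵ × 1.377 m) = 185.19 K
T = -9.42 + 185.19 = 175.77 °C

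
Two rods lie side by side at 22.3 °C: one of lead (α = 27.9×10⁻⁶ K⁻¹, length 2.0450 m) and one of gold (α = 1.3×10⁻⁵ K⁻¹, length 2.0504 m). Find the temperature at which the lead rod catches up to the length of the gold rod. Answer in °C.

L₁(1 + α₁ΔT) = L₂(1 + α₂ΔT) ⇒ ΔT = (L₂ − L₁)/(α₁L₁ − α₂L₂)
L₂ − L₁ = 2.0504 − 2.0450 = 5.40×10⁻³ m
α₁L₁ − α₂L₂ = 27.9×10⁻⁶×2.0450 − 1.3×10⁻⁵×2.0504 = 3.04003×10⁻⁵ m/K
ΔT = 5.40×10⁻³ / 3.04003×10⁻⁵ = 177.630 K
T = 22.3 + 177.630 = 199.930 °C

T = 199.9 °C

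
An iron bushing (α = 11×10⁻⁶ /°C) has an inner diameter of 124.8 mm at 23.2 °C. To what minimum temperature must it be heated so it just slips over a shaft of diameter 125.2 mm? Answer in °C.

T = 315 °C

Required Δd = 125.2 − 124.8 = 0.4 mm
Δd = αd₀ΔT ⇒ ΔT = Δd/(αd₀) = 0.4 / (11×10⁻⁶ × 124.8) = 291.38 K
T_min = 23.2 + 291.38 = 314.58 °C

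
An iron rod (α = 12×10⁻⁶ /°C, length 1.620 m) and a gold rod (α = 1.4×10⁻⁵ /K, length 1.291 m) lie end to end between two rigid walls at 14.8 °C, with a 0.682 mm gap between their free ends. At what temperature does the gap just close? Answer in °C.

α₁L₁ = 1.944×10⁻⁵ m/K, α₂L₂ = 1.8074×10⁻⁵ m/K → total 3.7514×10⁻⁵ m/K
ΔT = g/(α₁L₁+α₂L₂) = 6.82×10⁻⁴ / 3.7514×10⁻⁵ = 18.180 K
T = 14.8 + 18.180 = 32.980 °C

T = 33.0 °C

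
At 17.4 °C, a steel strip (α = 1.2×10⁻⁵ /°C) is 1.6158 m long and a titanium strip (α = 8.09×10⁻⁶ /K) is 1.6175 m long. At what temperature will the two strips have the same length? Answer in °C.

T = 287.1 °C

L₁(1 + α₁ΔT) = L₂(1 + α₂ΔT) ⇒ ΔT = (L₂ − L₁)/(α₁L₁ − α₂L₂)
L₂ − L₁ = 1.6175 − 1.6158 = 1.70×10⁻³ m
α₁L₁ − α₂L₂ = 1.2×10⁻⁵×1.6158 − 8.09×10⁻⁶×1.6175 = 6.304025×10⁻⁶ m/K
ΔT = 1.70×10⁻³ / 6.304025×10⁻⁶ = 269.669 K
T = 17.4 + 269.669 = 287.069 °C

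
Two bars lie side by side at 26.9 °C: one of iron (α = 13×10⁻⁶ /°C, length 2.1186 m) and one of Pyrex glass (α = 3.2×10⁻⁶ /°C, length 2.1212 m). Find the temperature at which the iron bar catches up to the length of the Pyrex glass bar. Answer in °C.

L₁(1 + α₁ΔT) = L₂(1 + α₂ΔT) ⇒ ΔT = (L₂ − L₁)/(α₁L₁ − α₂L₂)
L₂ − L₁ = 2.1212 − 2.1186 = 2.60×10⁻³ m
α₁L₁ − α₂L₂ = 13×10⁻⁶×2.1186 − 3.2×10⁻⁶×2.1212 = 2.075396×10⁻⁵ m/K
ΔT = 2.60×10⁻³ / 2.075396×10⁻⁵ = 125.277 K
T = 26.9 + 125.277 = 152.177 °C

T = 152.2 °C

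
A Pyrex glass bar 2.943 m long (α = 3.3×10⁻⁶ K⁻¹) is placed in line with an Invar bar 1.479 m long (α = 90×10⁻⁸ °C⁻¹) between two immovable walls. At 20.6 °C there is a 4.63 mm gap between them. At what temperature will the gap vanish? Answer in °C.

T = 440 °C

Gap closes when ΔL₁ + ΔL₂ = 4.63 mm = 4.63×10⁻³ m
(α₁L₁ + α₂L₂)ΔT = g
α₁L₁ + α₂L₂ = 3.3×10⁻⁶×2.943 + 90×10⁻⁸×1.479 = 1.1043×10⁻⁵ m/K
ΔT = 4.63×10⁻³ / 1.1043×10⁻⁵ = 419.27 K
T = 20.6 + 419.27 = 439.87 °C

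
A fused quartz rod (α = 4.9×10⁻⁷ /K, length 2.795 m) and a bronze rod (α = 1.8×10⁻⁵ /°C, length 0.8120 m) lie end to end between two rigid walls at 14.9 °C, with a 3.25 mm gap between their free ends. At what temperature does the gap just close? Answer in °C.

Gap closes when ΔL₁ + ΔL₂ = 3.25 mm = 3.25×10⁻³ m
(α₁L₁ + α₂L₂)ΔT = g
α₁L₁ + α₂L₂ = 4.9×10⁻⁷×2.795 + 1.8×10⁻⁵×0.8120 = 1.598555×10⁻⁵ m/K
ΔT = 3.25×10⁻³ / 1.598555×10⁻⁵ = 203.31 K
T = 14.9 + 203.31 = 218.21 °C

T = 218 °C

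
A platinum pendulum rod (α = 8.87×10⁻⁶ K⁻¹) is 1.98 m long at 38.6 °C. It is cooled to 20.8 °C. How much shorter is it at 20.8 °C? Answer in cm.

ΔL = 0.0313 cm

|ΔT| = |20.8 − 38.6| = 17.8 K
ΔL = αL₀ΔT = (8.87×10⁻⁶)(1.98)(17.8) = 3.13×10⁻⁴ m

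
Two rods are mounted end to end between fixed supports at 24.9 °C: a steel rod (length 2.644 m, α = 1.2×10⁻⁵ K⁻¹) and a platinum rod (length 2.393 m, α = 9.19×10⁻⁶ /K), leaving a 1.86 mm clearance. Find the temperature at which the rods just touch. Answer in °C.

T = 59.5 °C

Gap closes when ΔL₁ + ΔL₂ = 1.86 mm = 1.86×10⁻³ m
(α₁L₁ + α₂L₂)ΔT = g
α₁L₁ + α₂L₂ = 1.2×10⁻⁵×2.644 + 9.19×10⁻⁶×2.393 = 5.371967×10⁻⁵ m/K
ΔT = 1.86×10⁻³ / 5.371967×10⁻⁵ = 34.624 K
T = 24.9 + 34.624 = 59.524 °C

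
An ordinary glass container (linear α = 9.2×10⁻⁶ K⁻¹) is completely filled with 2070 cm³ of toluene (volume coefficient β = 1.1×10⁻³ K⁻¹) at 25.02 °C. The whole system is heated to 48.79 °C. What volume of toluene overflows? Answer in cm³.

The container also expands: β_container ≈ 3α = 2.76×10⁻⁵ /K
Net overflow = V₀(β_liq − 3α_cont)ΔT
β − 3α = 1.10×10⁻³ − 2.76×10⁻⁵ = 1.0724×10⁻³ /K; ΔT = 23.77 K
ΔV = 2070 × 1.0724×10⁻³ × 23.77 = 52.8 cm³

52.8 cm³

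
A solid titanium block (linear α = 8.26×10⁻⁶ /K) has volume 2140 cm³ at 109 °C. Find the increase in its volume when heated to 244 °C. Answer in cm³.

ΔV = 7.16 cm³

Isotropic solid: β ≈ 3α = 2.5×10⁻⁵ /K; ΔT = 135 K
ΔV = 3αV₀ΔT = 3(8.26×10⁻⁶)(2140)(135) = 7.16 cm³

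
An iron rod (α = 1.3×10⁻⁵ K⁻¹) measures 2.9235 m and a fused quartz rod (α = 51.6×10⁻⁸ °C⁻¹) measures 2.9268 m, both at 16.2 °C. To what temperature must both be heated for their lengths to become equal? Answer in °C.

Equal length when α₁L₁ΔT − α₂L₂ΔT = L₂ − L₁ = 3.30×10⁻³ m
α₁L₁ = 3.80055×10⁻⁵, α₂L₂ = 1.5102288×10⁻⁶ → Δ(αL) = 3.64952712×10⁻⁵ m/K
ΔT = 3.30×10⁻³ / 3.64952712×10⁻⁵ = 90.423 K, so T = 16.2 + 90.423 = 106.623 °C

T = 106.6 °C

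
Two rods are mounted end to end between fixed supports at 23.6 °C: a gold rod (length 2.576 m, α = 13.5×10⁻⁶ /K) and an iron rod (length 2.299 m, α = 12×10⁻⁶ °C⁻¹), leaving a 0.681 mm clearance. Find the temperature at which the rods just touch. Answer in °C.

Gap closes when ΔL₁ + ΔL₂ = 0.681 mm = 6.81×10⁻⁴ m
(α₁L₁ + α₂L₂)ΔT = g
α₁L₁ + α₂L₂ = 13.5×10⁻⁶×2.576 + 12×10⁻⁶×2.299 = 6.2364×10⁻⁵ m/K
ΔT = 6.81×10⁻⁴ / 6.2364×10⁻⁵ = 10.920 K
T = 23.6 + 10.920 = 34.520 °C

T = 34.5 °C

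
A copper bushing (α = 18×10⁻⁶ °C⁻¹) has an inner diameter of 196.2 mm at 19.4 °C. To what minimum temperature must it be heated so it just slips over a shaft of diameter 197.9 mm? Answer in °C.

Required Δd = 197.9 − 196.2 = 1.7 mm
Δd = αd₀ΔT ⇒ ΔT = Δd/(αd₀) = 1.7 / (18×10⁻⁶ × 196.2) = 481.37 K
T_min = 19.4 + 481.37 = 500.77 °C

T = 501 °C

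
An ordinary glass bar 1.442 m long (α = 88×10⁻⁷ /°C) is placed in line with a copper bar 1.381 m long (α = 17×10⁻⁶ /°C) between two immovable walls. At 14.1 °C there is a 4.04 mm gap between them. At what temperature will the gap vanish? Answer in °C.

T = 126 °C

Gap closes when ΔL₁ + ΔL₂ = 4.04 mm = 4.04×10⁻³ m
(α₁L₁ + α₂L₂)ΔT = g
α₁L₁ + α₂L₂ = 88×10⁻⁷×1.442 + 17×10⁻⁶×1.381 = 3.61666×10⁻⁵ m/K
ΔT = 4.04×10⁻³ / 3.61666×10⁻⁵ = 111.71 K
T = 14.1 + 111.71 = 125.81 °C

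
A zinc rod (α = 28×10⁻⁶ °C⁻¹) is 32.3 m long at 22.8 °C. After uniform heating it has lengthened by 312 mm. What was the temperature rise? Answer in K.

ΔT = 345 K

ΔL = αL₀ΔT ⇒ ΔT = ΔL / (αL₀)
ΔT = 312×10⁻³ m / (28×10⁻⁶ × 32.3 m) = 344.98 K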